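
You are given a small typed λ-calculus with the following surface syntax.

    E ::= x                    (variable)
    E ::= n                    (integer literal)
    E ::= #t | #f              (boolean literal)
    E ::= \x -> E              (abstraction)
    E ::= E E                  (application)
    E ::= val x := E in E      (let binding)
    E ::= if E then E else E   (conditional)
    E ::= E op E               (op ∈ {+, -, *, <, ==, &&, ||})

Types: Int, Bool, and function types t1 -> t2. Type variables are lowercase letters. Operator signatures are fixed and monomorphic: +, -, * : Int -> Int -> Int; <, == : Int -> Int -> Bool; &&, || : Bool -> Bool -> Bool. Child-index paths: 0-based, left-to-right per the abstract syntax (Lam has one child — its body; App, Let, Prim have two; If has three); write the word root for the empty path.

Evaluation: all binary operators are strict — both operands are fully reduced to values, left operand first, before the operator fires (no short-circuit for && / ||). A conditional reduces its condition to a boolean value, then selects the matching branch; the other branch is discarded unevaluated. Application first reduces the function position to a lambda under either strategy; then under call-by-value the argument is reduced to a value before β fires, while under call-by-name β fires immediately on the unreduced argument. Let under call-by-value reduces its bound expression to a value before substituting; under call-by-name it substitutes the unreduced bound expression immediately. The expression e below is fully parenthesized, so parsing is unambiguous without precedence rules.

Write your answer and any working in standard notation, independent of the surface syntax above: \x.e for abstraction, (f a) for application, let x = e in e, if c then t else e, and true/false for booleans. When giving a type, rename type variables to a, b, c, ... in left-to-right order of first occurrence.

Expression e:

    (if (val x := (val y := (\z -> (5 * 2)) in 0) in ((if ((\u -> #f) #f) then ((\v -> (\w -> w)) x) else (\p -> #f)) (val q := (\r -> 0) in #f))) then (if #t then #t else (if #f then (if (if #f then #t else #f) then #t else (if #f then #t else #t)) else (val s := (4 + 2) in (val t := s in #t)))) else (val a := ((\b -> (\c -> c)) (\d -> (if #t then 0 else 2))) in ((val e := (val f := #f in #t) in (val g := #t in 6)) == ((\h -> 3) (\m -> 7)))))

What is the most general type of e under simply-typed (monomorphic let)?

Answer: Bool

Derivation:
  unify Int ~ Int
  unify Int ~ Int
\z._ : a -> Int
let y : a -> Int
let x : Int
\u._ : b -> Bool
  unify b -> Bool ~ Bool -> c
  unify b ~ Bool
  unify Bool ~ c
_ _ : Bool
  unify Bool ~ Bool
w : e
\w._ : e -> e
\v._ : d -> e -> e
x : Int
  unify d -> e -> e ~ Int -> f
  unify d ~ Int
  unify e -> e ~ f
_ _ : e -> e
\p._ : g -> Bool
  unify e -> e ~ g -> Bool
  unify e ~ g
  unify g ~ Bool
\r._ : h -> Int
let q : h -> Int
  unify Bool -> Bool ~ Bool -> i
  unify Bool ~ Bool
  unify Bool ~ i
_ _ : Bool
  unify Bool ~ Bool
  unify Bool ~ Bool
  unify Bool ~ Bool
  unify Bool ~ Bool
  unify Bool ~ Bool
  unify Bool ~ Bool
  unify Bool ~ Bool
  unify Bool ~ Bool
  unify Bool ~ Bool
  unify Int ~ Int
  unify Int ~ Int
let s : Int
s : Int
let t : Int
  unify Bool ~ Bool
  unify Bool ~ Bool
c : k
\c._ : k -> k
\b._ : j -> k -> k
  unify Bool ~ Bool
  unify Int ~ Int
\d._ : l -> Int
  unify j -> k -> k ~ (l -> Int) -> m
  unify j ~ l -> Int
  unify k -> k ~ m
_ _ : k -> k
let a : k -> k
let f : Bool
let e : Bool
let g : Bool
  unify Int ~ Int
\h._ : n -> Int
\m._ : o -> Int
  unify n -> Int ~ (o -> Int) -> p
  unify n ~ o -> Int
  unify Int ~ p
_ _ : Int
  unify Int ~ Int
  unify Bool ~ Bool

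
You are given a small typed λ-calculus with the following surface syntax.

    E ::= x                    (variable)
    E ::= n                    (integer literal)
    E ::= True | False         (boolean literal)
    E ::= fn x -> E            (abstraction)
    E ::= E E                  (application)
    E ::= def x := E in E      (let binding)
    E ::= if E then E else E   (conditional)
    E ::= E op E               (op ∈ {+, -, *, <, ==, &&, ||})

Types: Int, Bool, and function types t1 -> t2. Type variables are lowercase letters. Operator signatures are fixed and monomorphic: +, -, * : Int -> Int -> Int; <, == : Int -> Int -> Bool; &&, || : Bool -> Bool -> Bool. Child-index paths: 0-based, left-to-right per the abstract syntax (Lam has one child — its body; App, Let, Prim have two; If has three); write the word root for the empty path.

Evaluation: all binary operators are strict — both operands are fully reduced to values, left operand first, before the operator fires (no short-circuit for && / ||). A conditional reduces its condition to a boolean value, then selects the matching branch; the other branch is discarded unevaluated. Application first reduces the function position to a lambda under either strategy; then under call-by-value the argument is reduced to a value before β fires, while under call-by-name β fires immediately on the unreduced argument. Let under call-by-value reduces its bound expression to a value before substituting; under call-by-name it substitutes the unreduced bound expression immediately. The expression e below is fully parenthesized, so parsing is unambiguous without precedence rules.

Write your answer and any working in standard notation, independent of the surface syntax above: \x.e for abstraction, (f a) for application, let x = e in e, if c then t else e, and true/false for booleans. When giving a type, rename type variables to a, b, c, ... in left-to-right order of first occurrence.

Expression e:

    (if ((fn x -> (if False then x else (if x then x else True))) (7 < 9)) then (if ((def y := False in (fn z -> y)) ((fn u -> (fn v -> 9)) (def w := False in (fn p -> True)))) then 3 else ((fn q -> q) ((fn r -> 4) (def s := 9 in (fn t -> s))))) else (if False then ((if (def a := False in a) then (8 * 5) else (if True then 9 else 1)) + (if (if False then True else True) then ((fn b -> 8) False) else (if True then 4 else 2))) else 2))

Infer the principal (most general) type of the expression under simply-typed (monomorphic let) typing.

Answer: Int

Working:
  unify Bool ~ Bool
x : a
x : a
  unify a ~ Bool
x : Bool
  unify Bool ~ Bool
  unify Bool ~ Bool
\x._ : Bool -> Bool
  unify Int ~ Int
  unify Int ~ Int
  unify Bool -> Bool ~ Bool -> b
  unify Bool ~ Bool
  unify Bool ~ b
_ _ : Bool
  unify Bool ~ Bool
let y : Bool
y : Bool
\z._ : c -> Bool
\v._ : e -> Int
\u._ : d -> e -> Int
let w : Bool
\p._ : f -> Bool
  unify d -> e -> Int ~ (f -> Bool) -> g
  unify d ~ f -> Bool
  unify e -> Int ~ g
_ _ : e -> Int
  unify c -> Bool ~ (e -> Int) -> h
  unify c ~ e -> Int
  unify Bool ~ h
_ _ : Bool
  unify Bool ~ Bool
q : i
\q._ : i -> i
\r._ : j -> Int
let s : Int
s : Int
\t._ : k -> Int
  unify j -> Int ~ (k -> Int) -> l
  unify j ~ k -> Int
  unify Int ~ l
_ _ : Int
  unify i -> i ~ Int -> m
  unify i ~ Int
  unify Int ~ m
_ _ : Int
  unify Int ~ Int
  unify Bool ~ Bool
let a : Bool
a : Bool
  unify Bool ~ Bool
  unify Int ~ Int
  unify Int ~ Int
  unify Bool ~ Bool
  unify Int ~ Int
  unify Int ~ Int
  unify Int ~ Int
  unify Bool ~ Bool
  unify Bool ~ Bool
  unify Bool ~ Bool
\b._ : n -> Int
  unify n -> Int ~ Bool -> o
  unify n ~ Bool
  unify Int ~ o
_ _ : Int
  unify Bool ~ Bool
  unify Int ~ Int
  unify Int ~ Int
  unify Int ~ Int
  unify Int ~ Int
  unify Int ~ Int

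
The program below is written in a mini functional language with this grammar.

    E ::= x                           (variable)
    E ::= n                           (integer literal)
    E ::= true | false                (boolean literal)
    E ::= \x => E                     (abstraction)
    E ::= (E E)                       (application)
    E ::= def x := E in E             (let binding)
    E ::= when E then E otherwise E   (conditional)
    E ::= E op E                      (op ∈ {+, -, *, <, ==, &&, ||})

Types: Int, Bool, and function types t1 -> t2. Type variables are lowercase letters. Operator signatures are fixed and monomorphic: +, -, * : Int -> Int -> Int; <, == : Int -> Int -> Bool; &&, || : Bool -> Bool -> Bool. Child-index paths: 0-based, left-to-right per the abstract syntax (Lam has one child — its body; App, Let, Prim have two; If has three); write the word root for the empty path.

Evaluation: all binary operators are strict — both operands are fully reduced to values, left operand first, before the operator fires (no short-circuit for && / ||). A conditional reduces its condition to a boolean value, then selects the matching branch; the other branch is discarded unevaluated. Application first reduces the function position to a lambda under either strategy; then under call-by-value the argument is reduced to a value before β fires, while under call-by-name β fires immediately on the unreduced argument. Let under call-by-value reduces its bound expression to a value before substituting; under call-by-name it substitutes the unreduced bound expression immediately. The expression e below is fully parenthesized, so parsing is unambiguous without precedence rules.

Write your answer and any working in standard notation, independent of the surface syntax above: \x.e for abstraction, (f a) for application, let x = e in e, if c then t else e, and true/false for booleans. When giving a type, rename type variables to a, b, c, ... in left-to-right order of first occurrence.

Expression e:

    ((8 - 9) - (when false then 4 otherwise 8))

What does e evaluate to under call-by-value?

Answer: -9

Derivation:
step 0: ((8 - 9) - (if false then 4 else 8))
step 1: [delta@0] (-1 - (if false then 4 else 8))
step 2: [if@1] (-1 - 8)
step 3: [delta@root] -9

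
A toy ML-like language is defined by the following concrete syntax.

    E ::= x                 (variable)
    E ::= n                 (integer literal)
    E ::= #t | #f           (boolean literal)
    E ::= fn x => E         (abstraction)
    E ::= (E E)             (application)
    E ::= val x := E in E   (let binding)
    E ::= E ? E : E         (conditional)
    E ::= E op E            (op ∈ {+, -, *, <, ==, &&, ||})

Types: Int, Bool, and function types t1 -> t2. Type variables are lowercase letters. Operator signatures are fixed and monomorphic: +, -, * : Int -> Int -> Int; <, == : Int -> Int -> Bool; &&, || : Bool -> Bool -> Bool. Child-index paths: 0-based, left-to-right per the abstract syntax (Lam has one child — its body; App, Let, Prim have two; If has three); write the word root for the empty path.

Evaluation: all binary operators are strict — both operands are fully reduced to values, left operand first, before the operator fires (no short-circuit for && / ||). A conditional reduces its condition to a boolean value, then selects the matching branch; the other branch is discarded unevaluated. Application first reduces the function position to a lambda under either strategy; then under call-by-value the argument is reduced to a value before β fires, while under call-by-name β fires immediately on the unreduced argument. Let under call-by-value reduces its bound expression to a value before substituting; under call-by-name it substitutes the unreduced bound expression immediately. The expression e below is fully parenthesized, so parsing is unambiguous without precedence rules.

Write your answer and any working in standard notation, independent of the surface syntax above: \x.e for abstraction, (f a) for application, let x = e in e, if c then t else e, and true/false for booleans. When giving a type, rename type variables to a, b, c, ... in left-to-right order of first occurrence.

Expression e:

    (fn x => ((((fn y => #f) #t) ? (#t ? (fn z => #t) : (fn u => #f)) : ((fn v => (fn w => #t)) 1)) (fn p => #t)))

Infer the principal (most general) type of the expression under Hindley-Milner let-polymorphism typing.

Answer: a -> Bool

Trace:
\y._ : b -> Bool
  unify b -> Bool ~ Bool -> c
  unify b ~ Bool
  unify Bool ~ c
_ _ : Bool
  unify Bool ~ Bool
  unify Bool ~ Bool
\z._ : d -> Bool
\u._ : e -> Bool
  unify d -> Bool ~ e -> Bool
  unify d ~ e
  unify Bool ~ Bool
\w._ : g -> Bool
\v._ : f -> g -> Bool
  unify f -> g -> Bool ~ Int -> h
  unify f ~ Int
  unify g -> Bool ~ h
_ _ : g -> Bool
  unify e -> Bool ~ g -> Bool
  unify e ~ g
  unify Bool ~ Bool
\p._ : i -> Bool
  unify g -> Bool ~ (i -> Bool) -> j
  unify g ~ i -> Bool
  unify Bool ~ j
_ _ : Bool
\x._ : a -> Bool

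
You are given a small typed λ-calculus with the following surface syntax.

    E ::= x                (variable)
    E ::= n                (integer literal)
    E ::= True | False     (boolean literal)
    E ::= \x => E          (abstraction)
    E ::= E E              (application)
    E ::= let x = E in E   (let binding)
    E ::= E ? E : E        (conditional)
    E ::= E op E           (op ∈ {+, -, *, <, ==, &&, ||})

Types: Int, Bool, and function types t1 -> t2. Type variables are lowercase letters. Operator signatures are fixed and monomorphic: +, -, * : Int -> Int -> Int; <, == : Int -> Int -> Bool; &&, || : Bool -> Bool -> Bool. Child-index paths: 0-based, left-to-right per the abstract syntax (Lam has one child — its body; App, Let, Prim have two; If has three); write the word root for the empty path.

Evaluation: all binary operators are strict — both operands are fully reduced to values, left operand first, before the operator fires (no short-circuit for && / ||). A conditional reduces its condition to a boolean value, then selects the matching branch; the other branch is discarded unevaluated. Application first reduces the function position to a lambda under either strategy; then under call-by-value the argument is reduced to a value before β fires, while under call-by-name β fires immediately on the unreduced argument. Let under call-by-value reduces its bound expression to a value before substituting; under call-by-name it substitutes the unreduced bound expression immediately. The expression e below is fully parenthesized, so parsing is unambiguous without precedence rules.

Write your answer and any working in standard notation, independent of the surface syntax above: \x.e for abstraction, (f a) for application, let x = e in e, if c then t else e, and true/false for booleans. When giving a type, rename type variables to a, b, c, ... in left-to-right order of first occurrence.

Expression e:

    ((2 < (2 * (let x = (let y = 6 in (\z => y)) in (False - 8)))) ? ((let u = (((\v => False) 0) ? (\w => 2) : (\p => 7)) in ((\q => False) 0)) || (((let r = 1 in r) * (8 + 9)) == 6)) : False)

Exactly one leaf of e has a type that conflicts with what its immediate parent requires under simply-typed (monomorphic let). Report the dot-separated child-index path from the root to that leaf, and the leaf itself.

Trace:
  unify Int ~ Int
  unify Int ~ Int
let y : Int
y : Int
\z._ : a -> Int
let x : a -> Int
  unify Bool ~ Int
  FAIL: mismatch Bool ~ Int

Answer: 0.1.1.1.0 : false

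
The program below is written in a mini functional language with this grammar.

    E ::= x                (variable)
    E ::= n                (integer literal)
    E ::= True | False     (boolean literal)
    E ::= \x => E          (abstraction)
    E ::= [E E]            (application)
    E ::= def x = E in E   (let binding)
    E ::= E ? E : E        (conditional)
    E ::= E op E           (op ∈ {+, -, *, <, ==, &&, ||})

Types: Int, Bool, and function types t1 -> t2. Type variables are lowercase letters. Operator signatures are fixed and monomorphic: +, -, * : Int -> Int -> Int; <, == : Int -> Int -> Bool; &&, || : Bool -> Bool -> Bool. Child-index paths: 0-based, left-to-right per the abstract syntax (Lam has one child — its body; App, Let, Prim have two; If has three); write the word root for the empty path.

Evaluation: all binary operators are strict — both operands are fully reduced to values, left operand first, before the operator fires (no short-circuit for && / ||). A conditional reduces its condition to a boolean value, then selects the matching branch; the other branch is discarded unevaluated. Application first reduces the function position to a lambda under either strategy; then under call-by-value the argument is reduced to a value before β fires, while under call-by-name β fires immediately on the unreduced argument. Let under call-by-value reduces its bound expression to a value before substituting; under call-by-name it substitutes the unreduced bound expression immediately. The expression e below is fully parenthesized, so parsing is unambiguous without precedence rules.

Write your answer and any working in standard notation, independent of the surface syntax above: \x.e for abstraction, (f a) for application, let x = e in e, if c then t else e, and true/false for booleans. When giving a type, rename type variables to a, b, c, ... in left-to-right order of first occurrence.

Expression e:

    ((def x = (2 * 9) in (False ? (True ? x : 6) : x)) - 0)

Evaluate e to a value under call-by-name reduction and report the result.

Trace:
step 0: ((let x = (2 * 9) in (if false then (if true then x else 6) else x)) - 0)
step 1: [let@0] ((if false then (if true then (2 * 9) else 6) else (2 * 9)) - 0)
step 2: [if@0] ((2 * 9) - 0)
step 3: [delta@0] (18 - 0)
step 4: [delta@root] 18

Answer: 18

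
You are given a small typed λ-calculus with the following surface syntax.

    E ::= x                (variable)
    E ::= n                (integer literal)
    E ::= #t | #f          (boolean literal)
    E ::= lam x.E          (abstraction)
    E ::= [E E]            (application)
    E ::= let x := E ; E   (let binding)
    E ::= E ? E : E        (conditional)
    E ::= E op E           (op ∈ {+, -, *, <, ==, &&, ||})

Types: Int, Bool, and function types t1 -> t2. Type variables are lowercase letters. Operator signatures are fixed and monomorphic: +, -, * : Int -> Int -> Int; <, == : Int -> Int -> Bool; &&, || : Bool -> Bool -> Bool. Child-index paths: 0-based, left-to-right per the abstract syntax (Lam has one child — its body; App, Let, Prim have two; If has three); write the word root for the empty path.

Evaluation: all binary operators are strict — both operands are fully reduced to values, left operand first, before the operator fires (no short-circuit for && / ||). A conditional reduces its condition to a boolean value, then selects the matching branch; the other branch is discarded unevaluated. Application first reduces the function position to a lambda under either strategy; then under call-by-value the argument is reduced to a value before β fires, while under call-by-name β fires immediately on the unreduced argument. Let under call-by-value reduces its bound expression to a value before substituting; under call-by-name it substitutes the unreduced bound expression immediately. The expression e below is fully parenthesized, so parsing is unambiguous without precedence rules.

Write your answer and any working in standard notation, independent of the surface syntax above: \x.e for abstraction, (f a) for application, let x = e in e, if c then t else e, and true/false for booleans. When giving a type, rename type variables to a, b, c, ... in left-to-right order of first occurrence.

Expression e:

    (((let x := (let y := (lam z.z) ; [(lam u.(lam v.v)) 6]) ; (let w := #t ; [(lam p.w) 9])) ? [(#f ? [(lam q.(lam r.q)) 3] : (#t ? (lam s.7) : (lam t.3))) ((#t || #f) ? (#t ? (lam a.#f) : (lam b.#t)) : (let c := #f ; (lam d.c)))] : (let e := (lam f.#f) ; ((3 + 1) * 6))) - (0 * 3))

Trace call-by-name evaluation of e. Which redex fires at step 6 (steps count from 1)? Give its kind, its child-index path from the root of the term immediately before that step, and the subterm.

Trace:
step 0: ((if (let x = (let y = (\z.z) in ((\u.(\v.v)) 6)) in (let w = true in ((\p.w) 9))) then ((if false then ((\q.(\r.q)) 3) else (if true then (\s.7) else (\t.3))) (if (true || false) then (if true then (\a.false) else (\b.true)) else (let c = false in (\d.c)))) else (let e = (\f.false) in ((3 + 1) * 6))) - (0 * 3))
step 1: [let@0.0] ((if (let w = true in ((\p.w) 9)) then ((if false then ((\q.(\r.q)) 3) else (if true then (\s.7) else (\t.3))) (if (true || false) then (if true then (\a.false) else (\b.true)) else (let c = false in (\d.c)))) else (let e = (\f.false) in ((3 + 1) * 6))) - (0 * 3))
step 2: [let@0.0] ((if ((\p.true) 9) then ((if false then ((\q.(\r.q)) 3) else (if true then (\s.7) else (\t.3))) (if (true || false) then (if true then (\a.false) else (\b.true)) else (let c = false in (\d.c)))) else (let e = (\f.false) in ((3 + 1) * 6))) - (0 * 3))
step 3: [beta@0.0] ((if true then ((if false then ((\q.(\r.q)) 3) else (if true then (\s.7) else (\t.3))) (if (true || false) then (if true then (\a.false) else (\b.true)) else (let c = false in (\d.c)))) else (let e = (\f.false) in ((3 + 1) * 6))) - (0 * 3))
step 4: [if@0] (((if false then ((\q.(\r.q)) 3) else (if true then (\s.7) else (\t.3))) (if (true || false) then (if true then (\a.false) else (\b.true)) else (let c = false in (\d.c)))) - (0 * 3))
step 5: [if@0.0] (((if true then (\s.7) else (\t.3)) (if (true || false) then (if true then (\a.false) else (\b.true)) else (let c = false in (\d.c)))) - (0 * 3))
step 6: [if@0.0] (((\s.7) (if (true || false) then (if true then (\a.false) else (\b.true)) else (let c = false in (\d.c)))) - (0 * 3))

Answer: if at 0.0 : (if true then (\s.7) else (\t.3))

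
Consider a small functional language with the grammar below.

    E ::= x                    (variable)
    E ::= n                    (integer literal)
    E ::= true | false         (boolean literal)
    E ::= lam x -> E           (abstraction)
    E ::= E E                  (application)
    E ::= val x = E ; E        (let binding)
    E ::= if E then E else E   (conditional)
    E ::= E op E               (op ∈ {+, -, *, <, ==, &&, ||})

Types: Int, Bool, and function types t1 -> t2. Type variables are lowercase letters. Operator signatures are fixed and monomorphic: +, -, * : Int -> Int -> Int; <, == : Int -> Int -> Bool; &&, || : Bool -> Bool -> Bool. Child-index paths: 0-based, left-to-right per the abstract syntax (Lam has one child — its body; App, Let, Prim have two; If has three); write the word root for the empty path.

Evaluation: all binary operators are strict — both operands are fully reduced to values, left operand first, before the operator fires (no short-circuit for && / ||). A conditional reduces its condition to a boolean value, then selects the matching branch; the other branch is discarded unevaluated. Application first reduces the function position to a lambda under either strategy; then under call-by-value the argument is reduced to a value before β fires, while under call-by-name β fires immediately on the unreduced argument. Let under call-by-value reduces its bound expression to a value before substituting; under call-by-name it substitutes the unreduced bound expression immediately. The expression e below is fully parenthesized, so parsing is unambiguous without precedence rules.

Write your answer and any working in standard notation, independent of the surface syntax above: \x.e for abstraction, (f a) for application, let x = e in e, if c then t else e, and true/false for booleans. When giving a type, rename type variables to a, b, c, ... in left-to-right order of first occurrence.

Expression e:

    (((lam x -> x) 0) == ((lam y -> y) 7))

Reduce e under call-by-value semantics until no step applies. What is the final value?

Answer: false

Trace:
step 0: (((\x.x) 0) == ((\y.y) 7))
step 1: [beta@0] (0 == ((\y.y) 7))
step 2: [beta@1] (0 == 7)
step 3: [delta@root] false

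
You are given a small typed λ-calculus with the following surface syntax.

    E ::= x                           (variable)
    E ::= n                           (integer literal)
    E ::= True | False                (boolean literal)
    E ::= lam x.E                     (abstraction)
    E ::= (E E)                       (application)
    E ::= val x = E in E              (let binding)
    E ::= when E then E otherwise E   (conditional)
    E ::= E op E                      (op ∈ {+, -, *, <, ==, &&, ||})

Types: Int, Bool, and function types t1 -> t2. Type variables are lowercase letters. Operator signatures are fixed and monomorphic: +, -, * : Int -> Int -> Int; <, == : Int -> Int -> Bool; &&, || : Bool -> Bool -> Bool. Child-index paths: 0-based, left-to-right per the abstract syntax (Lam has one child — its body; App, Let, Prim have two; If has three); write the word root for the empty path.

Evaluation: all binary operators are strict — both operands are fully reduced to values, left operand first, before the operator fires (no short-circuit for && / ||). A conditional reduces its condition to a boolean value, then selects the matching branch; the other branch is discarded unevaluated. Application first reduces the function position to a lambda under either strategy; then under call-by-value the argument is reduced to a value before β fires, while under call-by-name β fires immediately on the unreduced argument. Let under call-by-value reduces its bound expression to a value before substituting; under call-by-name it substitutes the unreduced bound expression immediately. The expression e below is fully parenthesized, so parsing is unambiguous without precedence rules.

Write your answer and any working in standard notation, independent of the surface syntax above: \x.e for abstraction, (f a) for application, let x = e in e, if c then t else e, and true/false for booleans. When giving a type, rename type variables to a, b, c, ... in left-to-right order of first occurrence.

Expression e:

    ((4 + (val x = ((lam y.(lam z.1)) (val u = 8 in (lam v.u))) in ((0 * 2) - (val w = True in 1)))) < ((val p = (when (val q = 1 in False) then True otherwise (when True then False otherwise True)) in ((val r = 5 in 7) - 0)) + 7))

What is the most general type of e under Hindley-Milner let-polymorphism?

Answer: Bool

Working:
  unify Int ~ Int
\z._ : b -> Int
\y._ : a -> b -> Int
let u : Int
u : Int
\v._ : c -> Int
  unify a -> b -> Int ~ (c -> Int) -> d
  unify a ~ c -> Int
  unify b -> Int ~ d
_ _ : b -> Int
let x : forall. b -> Int
  unify Int ~ Int
  unify Int ~ Int
  unify Int ~ Int
let w : Bool
  unify Int ~ Int
  unify Int ~ Int
  unify Int ~ Int
let q : Int
  unify Bool ~ Bool
  unify Bool ~ Bool
  unify Bool ~ Bool
  unify Bool ~ Bool
let p : Bool
let r : Int
  unify Int ~ Int
  unify Int ~ Int
  unify Int ~ Int
  unify Int ~ Int
  unify Int ~ Int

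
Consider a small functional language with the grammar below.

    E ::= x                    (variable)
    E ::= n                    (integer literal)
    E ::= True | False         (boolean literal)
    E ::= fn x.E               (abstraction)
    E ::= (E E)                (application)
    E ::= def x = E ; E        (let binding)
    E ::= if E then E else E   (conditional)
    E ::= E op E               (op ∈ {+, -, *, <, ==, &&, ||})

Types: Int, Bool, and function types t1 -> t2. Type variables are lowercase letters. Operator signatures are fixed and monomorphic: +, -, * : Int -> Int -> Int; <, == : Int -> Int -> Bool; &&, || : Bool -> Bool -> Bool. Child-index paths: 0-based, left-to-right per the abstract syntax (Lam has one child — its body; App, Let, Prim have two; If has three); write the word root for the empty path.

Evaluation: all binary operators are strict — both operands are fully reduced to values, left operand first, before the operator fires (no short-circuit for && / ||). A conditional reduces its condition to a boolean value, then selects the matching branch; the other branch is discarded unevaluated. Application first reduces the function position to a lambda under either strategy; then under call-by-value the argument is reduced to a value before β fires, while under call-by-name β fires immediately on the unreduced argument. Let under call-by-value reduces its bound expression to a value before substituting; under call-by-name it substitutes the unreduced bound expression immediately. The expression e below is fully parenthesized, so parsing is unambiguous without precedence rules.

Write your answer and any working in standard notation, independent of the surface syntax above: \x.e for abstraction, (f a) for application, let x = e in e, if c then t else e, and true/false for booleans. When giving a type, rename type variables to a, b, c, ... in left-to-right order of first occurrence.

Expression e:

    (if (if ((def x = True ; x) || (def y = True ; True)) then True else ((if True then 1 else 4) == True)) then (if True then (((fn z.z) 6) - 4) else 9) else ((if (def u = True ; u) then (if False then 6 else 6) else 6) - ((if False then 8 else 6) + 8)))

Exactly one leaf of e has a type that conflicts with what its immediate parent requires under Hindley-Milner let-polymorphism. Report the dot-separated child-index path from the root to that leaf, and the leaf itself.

Working:
let x : Bool
x : Bool
  unify Bool ~ Bool
let y : Bool
  unify Bool ~ Bool
  unify Bool ~ Bool
  unify Bool ~ Bool
  unify Int ~ Int
  unify Int ~ Int
  unify Bool ~ Int
  FAIL: mismatch Bool ~ Int

Answer: 0.2.1 : true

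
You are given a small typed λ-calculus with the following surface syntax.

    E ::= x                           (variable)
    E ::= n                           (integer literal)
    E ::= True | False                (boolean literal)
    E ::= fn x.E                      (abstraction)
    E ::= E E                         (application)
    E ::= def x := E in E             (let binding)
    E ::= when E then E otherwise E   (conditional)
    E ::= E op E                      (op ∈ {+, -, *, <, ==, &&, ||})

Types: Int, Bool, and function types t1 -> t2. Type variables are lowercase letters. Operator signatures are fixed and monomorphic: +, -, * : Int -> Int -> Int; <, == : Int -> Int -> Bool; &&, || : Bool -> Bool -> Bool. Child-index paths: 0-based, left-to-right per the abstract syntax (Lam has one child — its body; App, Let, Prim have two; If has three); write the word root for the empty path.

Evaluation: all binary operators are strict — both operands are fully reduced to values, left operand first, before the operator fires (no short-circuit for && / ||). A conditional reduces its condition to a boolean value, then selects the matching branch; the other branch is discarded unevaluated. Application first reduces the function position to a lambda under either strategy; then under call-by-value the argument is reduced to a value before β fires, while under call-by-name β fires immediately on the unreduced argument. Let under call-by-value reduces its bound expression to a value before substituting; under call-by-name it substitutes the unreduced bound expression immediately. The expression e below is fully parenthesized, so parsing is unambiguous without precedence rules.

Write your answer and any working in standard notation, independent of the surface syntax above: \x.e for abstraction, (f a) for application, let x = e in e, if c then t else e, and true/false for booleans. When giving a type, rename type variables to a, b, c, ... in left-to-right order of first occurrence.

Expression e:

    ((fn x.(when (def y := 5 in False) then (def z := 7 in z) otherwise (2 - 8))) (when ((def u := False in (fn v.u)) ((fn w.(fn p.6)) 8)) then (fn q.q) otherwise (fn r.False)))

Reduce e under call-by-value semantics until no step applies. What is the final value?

Answer: -6

Derivation:
step 0: ((\x.(if (let y = 5 in false) then (let z = 7 in z) else (2 - 8))) (if ((let u = false in (\v.u)) ((\w.(\p.6)) 8)) then (\q.q) else (\r.false)))
step 1: [let@1.0.0] ((\x.(if (let y = 5 in false) then (let z = 7 in z) else (2 - 8))) (if ((\v.false) ((\w.(\p.6)) 8)) then (\q.q) else (\r.false)))
step 2: [beta@1.0.1] ((\x.(if (let y = 5 in false) then (let z = 7 in z) else (2 - 8))) (if ((\v.false) (\p.6)) then (\q.q) else (\r.false)))
step 3: [beta@1.0] ((\x.(if (let y = 5 in false) then (let z = 7 in z) else (2 - 8))) (if false then (\q.q) else (\r.false)))
step 4: [if@1] ((\x.(if (let y = 5 in false) then (let z = 7 in z) else (2 - 8))) (\r.false))
step 5: [beta@root] (if (let y = 5 in false) then (let z = 7 in z) else (2 - 8))
step 6: [let@0] (if false then (let z = 7 in z) else (2 - 8))
step 7: [if@root] (2 - 8)
step 8: [delta@root] -6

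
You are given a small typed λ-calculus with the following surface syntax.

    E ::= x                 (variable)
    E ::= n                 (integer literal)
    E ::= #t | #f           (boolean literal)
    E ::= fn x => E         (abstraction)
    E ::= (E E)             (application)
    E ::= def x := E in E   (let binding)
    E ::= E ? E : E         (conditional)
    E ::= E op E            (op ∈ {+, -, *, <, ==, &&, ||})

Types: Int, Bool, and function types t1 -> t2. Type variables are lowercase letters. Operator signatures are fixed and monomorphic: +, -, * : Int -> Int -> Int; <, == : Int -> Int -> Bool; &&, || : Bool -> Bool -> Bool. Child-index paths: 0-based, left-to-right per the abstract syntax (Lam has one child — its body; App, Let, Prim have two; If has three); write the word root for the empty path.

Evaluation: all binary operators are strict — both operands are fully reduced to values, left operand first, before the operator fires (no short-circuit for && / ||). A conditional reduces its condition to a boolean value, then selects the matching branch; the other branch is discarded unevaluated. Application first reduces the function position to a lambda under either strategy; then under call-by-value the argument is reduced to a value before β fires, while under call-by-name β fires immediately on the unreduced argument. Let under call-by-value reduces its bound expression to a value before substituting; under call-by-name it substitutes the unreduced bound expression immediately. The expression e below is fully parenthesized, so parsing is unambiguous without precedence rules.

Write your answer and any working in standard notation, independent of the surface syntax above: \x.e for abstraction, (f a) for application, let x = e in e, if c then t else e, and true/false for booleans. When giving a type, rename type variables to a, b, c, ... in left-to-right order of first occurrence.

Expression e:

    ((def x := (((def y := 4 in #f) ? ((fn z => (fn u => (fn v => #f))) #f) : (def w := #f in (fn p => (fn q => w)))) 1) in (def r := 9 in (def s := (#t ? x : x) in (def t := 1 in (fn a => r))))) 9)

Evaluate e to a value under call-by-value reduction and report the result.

Working:
step 0: ((let x = ((if (let y = 4 in false) then ((\z.(\u.(\v.false))) false) else (let w = false in (\p.(\q.w)))) 1) in (let r = 9 in (let s = (if true then x else x) in (let t = 1 in (\a.r))))) 9)
step 1: [let@0.0.0.0] ((let x = ((if false then ((\z.(\u.(\v.false))) false) else (let w = false in (\p.(\q.w)))) 1) in (let r = 9 in (let s = (if true then x else x) in (let t = 1 in (\a.r))))) 9)
step 2: [if@0.0.0] ((let x = ((let w = false in (\p.(\q.w))) 1) in (let r = 9 in (let s = (if true then x else x) in (let t = 1 in (\a.r))))) 9)
step 3: [let@0.0.0] ((let x = ((\p.(\q.false)) 1) in (let r = 9 in (let s = (if true then x else x) in (let t = 1 in (\a.r))))) 9)
step 4: [beta@0.0] ((let x = (\q.false) in (let r = 9 in (let s = (if true then x else x) in (let t = 1 in (\a.r))))) 9)
step 5: [let@0] ((let r = 9 in (let s = (if true then (\q.false) else (\q.false)) in (let t = 1 in (\a.r)))) 9)
step 6: [let@0] ((let s = (if true then (\q.false) else (\q.false)) in (let t = 1 in (\a.9))) 9)
step 7: [if@0.0] ((let s = (\q.false) in (let t = 1 in (\a.9))) 9)
step 8: [let@0] ((let t = 1 in (\a.9)) 9)
step 9: [let@0] ((\a.9) 9)
step 10: [beta@root] 9

Answer: 9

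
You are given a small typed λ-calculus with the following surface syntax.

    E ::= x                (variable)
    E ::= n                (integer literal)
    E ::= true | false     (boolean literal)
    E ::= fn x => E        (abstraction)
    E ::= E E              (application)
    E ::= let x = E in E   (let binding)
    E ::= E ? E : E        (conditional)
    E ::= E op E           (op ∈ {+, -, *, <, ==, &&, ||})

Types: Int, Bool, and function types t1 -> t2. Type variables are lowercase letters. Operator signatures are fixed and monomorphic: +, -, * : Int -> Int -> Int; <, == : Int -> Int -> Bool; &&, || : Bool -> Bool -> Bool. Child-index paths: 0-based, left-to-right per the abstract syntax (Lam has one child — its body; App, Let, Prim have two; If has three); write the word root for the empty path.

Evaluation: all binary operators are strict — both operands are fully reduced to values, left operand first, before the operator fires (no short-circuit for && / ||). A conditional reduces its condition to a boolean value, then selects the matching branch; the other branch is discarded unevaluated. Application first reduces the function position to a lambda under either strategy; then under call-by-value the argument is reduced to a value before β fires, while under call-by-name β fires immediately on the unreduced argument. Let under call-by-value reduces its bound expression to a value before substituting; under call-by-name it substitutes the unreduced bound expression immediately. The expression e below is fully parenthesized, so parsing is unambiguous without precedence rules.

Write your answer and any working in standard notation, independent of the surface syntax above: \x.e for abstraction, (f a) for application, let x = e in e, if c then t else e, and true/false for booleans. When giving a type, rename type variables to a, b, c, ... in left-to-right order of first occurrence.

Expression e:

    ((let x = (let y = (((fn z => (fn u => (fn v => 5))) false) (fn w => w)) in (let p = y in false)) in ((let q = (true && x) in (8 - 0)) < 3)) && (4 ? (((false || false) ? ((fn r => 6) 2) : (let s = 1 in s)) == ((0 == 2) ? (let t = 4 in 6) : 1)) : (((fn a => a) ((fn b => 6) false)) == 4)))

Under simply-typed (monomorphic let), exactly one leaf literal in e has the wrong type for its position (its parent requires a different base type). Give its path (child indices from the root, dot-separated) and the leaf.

Working:
\v._ : c -> Int
\u._ : b -> c -> Int
\z._ : a -> b -> c -> Int
  unify a -> b -> c -> Int ~ Bool -> d
  unify a ~ Bool
  unify b -> c -> Int ~ d
_ _ : b -> c -> Int
w : e
\w._ : e -> e
  unify b -> c -> Int ~ (e -> e) -> f
  unify b ~ e -> e
  unify c -> Int ~ f
_ _ : c -> Int
let y : c -> Int
y : c -> Int
let p : c -> Int
let x : Bool
  unify Bool ~ Bool
x : Bool
  unify Bool ~ Bool
let q : Bool
  unify Int ~ Int
  unify Int ~ Int
  unify Int ~ Int
  unify Int ~ Int
  unify Bool ~ Bool
  unify Int ~ Bool
  FAIL: mismatch Int ~ Bool

Answer: 1.0 : 4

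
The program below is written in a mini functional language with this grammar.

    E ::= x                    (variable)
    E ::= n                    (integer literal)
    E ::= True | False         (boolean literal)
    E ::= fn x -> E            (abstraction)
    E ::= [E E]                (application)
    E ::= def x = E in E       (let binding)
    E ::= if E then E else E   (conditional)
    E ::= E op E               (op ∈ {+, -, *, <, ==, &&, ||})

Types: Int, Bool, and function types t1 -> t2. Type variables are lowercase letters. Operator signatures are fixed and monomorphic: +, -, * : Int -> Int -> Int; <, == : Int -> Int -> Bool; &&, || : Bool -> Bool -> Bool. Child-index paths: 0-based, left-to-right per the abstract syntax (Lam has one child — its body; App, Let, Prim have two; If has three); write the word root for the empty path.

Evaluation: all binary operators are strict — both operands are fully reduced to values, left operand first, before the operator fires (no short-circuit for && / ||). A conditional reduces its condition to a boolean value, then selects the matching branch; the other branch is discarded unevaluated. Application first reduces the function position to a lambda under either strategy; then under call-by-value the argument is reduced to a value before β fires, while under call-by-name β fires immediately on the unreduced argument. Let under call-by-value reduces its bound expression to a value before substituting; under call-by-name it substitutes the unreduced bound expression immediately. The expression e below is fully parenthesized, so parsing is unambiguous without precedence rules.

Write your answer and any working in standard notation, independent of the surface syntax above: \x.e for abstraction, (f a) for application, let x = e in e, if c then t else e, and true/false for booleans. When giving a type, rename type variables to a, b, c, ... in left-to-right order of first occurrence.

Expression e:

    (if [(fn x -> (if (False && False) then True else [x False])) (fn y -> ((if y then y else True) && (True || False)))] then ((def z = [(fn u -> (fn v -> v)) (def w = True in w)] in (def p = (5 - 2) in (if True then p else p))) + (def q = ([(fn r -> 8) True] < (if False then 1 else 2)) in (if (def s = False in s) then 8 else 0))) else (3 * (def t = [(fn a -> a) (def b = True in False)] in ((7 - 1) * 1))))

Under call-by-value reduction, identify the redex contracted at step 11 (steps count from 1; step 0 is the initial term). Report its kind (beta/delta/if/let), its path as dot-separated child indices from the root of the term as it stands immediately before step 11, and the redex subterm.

Trace:
step 0: (if ((\x.(if (false && false) then true else (x false))) (\y.((if y then y else true) && (true || false)))) then ((let z = ((\u.(\v.v)) (let w = true in w)) in (let p = (5 - 2) in (if true then p else p))) + (let q = (((\r.8) true) < (if false then 1 else 2)) in (if (let s = false in s) then 8 else 0))) else (3 * (let t = ((\a.a) (let b = true in false)) in ((7 - 1) * 1))))
step 1: [beta@0] (if (if (false && false) then true else ((\y.((if y then y else true) && (true || false))) false)) then ((let z = ((\u.(\v.v)) (let w = true in w)) in (let p = (5 - 2) in (if true then p else p))) + (let q = (((\r.8) true) < (if false then 1 else 2)) in (if (let s = false in s) then 8 else 0))) else (3 * (let t = ((\a.a) (let b = true in false)) in ((7 - 1) * 1))))
step 2: [delta@0.0] (if (if false then true else ((\y.((if y then y else true) && (true || false))) false)) then ((let z = ((\u.(\v.v)) (let w = true in w)) in (let p = (5 - 2) in (if true then p else p))) + (let q = (((\r.8) true) < (if false then 1 else 2)) in (if (let s = false in s) then 8 else 0))) else (3 * (let t = ((\a.a) (let b = true in false)) in ((7 - 1) * 1))))
step 3: [if@0] (if ((\y.((if y then y else true) && (true || false))) false) then ((let z = ((\u.(\v.v)) (let w = true in w)) in (let p = (5 - 2) in (if true then p else p))) + (let q = (((\r.8) true) < (if false then 1 else 2)) in (if (let s = false in s) then 8 else 0))) else (3 * (let t = ((\a.a) (let b = true in false)) in ((7 - 1) * 1))))
step 4: [beta@0] (if ((if false then false else true) && (true || false)) then ((let z = ((\u.(\v.v)) (let w = true in w)) in (let p = (5 - 2) in (if true then p else p))) + (let q = (((\r.8) true) < (if false then 1 else 2)) in (if (let s = false in s) then 8 else 0))) else (3 * (let t = ((\a.a) (let b = true in false)) in ((7 - 1) * 1))))
step 5: [if@0.0] (if (true && (true || false)) then ((let z = ((\u.(\v.v)) (let w = true in w)) in (let p = (5 - 2) in (if true then p else p))) + (let q = (((\r.8) true) < (if false then 1 else 2)) in (if (let s = false in s) then 8 else 0))) else (3 * (let t = ((\a.a) (let b = true in false)) in ((7 - 1) * 1))))
step 6: [delta@0.1] (if (true && true) then ((let z = ((\u.(\v.v)) (let w = true in w)) in (let p = (5 - 2) in (if true then p else p))) + (let q = (((\r.8) true) < (if false then 1 else 2)) in (if (let s = false in s) then 8 else 0))) else (3 * (let t = ((\a.a) (let b = true in false)) in ((7 - 1) * 1))))
step 7: [delta@0] (if true then ((let z = ((\u.(\v.v)) (let w = true in w)) in (let p = (5 - 2) in (if true then p else p))) + (let q = (((\r.8) true) < (if false then 1 else 2)) in (if (let s = false in s) then 8 else 0))) else (3 * (let t = ((\a.a) (let b = true in false)) in ((7 - 1) * 1))))
step 8: [if@root] ((let z = ((\u.(\v.v)) (let w = true in w)) in (let p = (5 - 2) in (if true then p else p))) + (let q = (((\r.8) true) < (if false then 1 else 2)) in (if (let s = false in s) then 8 else 0)))
step 9: [let@0.0.1] ((let z = ((\u.(\v.v)) true) in (let p = (5 - 2) in (if true then p else p))) + (let q = (((\r.8) true) < (if false then 1 else 2)) in (if (let s = false in s) then 8 else 0)))
step 10: [beta@0.0] ((let z = (\v.v) in (let p = (5 - 2) in (if true then p else p))) + (let q = (((\r.8) true) < (if false then 1 else 2)) in (if (let s = false in s) then 8 else 0)))
step 11: [let@0] ((let p = (5 - 2) in (if true then p else p)) + (let q = (((\r.8) true) < (if false then 1 else 2)) in (if (let s = false in s) then 8 else 0)))

Answer: let at 0 : (let z = (\v.v) in (let p = (5 - 2) in (if true then p else p)))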